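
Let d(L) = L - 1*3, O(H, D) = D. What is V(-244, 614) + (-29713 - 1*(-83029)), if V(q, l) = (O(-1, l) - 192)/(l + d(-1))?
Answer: 16261591/305 ≈ 53317.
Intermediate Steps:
d(L) = -3 + L (d(L) = L - 3 = -3 + L)
V(q, l) = (-192 + l)/(-4 + l) (V(q, l) = (l - 192)/(l + (-3 - 1)) = (-192 + l)/(l - 4) = (-192 + l)/(-4 + l))
V(-244, 614) + (-29713 - 1*(-83029)) = (-192 + 614)/(-4 + 614) + (-29713 - 1*(-83029)) = 422/610 + (-29713 + 83029) = (1/610)*422 + 53316 = 211/305 + 53316 = 16261591/305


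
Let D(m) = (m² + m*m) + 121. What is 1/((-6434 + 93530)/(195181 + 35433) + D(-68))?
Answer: 115307/1080354831 ≈ 0.00010673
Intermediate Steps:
D(m) = 121 + 2*m² (D(m) = (m² + m²) + 121 = 2*m² + 121 = 121 + 2*m²)
1/((-6434 + 93530)/(195181 + 35433) + D(-68)) = 1/((-6434 + 93530)/(195181 + 35433) + (121 + 2*(-68)²)) = 1/(87096/230614 + (121 + 2*4624)) = 1/(87096*(1/230614) + (121 + 9248)) = 1/(43548/115307 + 9369) = 1/(1080354831/115307) = 115307/1080354831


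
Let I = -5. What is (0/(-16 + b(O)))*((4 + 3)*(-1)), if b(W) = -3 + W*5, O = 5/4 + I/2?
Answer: 0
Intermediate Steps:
O = -5/4 (O = 5/4 - 5/2 = -5/4 ≈ -1.2500)
b(W) = -3 + 5*W
(0/(-16 + b(O)))*((4 + 3)*(-1)) = (0/(-16 + (-3 + 5*(-5/4))))*((4 + 3)*(-1)) = (0/(-16 + (-3 - 25/4)))*(7*(-1)) = (0/(-16 - 37/4))*(-7) = (0/(-101/4))*(-7) = -4/101*0*(-7) = 0*(-7) = 0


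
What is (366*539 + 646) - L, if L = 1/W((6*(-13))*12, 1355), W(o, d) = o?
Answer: 185253121/936 ≈ 1.9792e+5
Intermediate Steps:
L = -1/936 (L = 1/((6*(-13))*12) = 1/(-78*12) = 1/(-936) = -1/936 ≈ -0.0010684)
(366*539 + 646) - L = (366*539 + 646) - 1*(-1/936) = (197274 + 646) + 1/936 = 197920 + 1/936 = 185253121/936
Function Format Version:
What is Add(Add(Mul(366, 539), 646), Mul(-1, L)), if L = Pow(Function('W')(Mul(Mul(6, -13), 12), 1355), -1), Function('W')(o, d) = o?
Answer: Rational(185253121, 936) ≈ 1.9792e+5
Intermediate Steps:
L = Rational(-1, 936) (L = Pow(Mul(Mul(6, -13), 12), -1) = Pow(Mul(-78, 12), -1) = Pow(-936, -1) = Rational(-1, 936) ≈ -0.0010684)
Add(Add(Mul(366, 539), 646), Mul(-1, L)) = Add(Add(Mul(366, 539), 646), Mul(-1, Rational(-1, 936))) = Add(Add(197274, 646), Rational(1, 936)) = Add(197920, Rational(1, 936)) = Rational(185253121, 936)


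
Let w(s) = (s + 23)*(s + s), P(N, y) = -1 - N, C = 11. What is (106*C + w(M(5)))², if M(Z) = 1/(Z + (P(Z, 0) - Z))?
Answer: 434764201/324 ≈ 1.3419e+6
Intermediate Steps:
M(Z) = 1/(-1 - Z) (M(Z) = 1/(Z + ((-1 - Z) - Z)) = 1/(Z + (-1 - 2*Z)) = 1/(-1 - Z))
w(s) = 2*s*(23 + s) (w(s) = (23 + s)*(2*s) = 2*s*(23 + s))
(106*C + w(M(5)))² = (106*11 + 2*(-1/(1 + 5))*(23 - 1/(1 + 5)))² = (1166 + 2*(-1/6)*(23 - 1/6))² = (1166 + 2*(-1*⅙)*(23 - 1*⅙))² = (1166 + 2*(-⅙)*(23 - ⅙))² = (1166 + 2*(-⅙)*(137/6))² = (1166 - 137/18)² = (20851/18)² = 434764201/324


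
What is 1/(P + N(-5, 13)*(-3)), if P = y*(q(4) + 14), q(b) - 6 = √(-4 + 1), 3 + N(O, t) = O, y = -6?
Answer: I/(6*(√3 - 16*I)) ≈ -0.010296 + 0.0011146*I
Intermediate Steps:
N(O, t) = -3 + O
q(b) = 6 + I*√3 (q(b) = 6 + √(-4 + 1) = 6 + √(-3) = 6 + I*√3)
P = -120 - 6*I*√3 (P = -6*((6 + I*√3) + 14) = -6*(20 + I*√3) = -120 - 6*I*√3 ≈ -120.0 - 10.392*I)
1/(P + N(-5, 13)*(-3)) = 1/((-120 - 6*I*√3) + (-3 - 5)*(-3)) = 1/((-120 - 6*I*√3) - 8*(-3)) = 1/((-120 - 6*I*√3) + 24) = 1/(-96 - 6*I*√3)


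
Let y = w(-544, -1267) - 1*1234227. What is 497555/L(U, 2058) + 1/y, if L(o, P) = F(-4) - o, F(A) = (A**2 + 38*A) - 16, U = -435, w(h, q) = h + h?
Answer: 614637154542/349594145 ≈ 1758.1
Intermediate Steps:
w(h, q) = 2*h
F(A) = -16 + A**2 + 38*A
L(o, P) = -152 - o (L(o, P) = (-16 + (-4)**2 + 38*(-4)) - o = (-16 + 16 - 152) - o = -152 - o)
y = -1235315 (y = 2*(-544) - 1*1234227 = -1088 - 1234227 = -1235315)
497555/L(U, 2058) + 1/y = 497555/(-152 - 1*(-435)) + 1/(-1235315) = 497555/(-152 + 435) - 1/1235315 = 497555/283 - 1/1235315 = 614637154542/349594145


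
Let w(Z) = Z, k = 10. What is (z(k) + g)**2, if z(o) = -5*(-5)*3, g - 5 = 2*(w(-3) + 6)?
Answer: 7396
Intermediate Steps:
g = 11 (g = 5 + 2*(-3 + 6) = 5 + 2*3 = 5 + 6 = 11)
z(o) = 75 (z(o) = 25*3 = 75)
(z(k) + g)**2 = (75 + 11)**2 = 86**2 = 7396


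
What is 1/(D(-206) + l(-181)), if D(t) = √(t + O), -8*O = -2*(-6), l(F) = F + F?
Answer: -724/262503 - I*√830/262503 ≈ -0.0027581 - 0.00010975*I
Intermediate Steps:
l(F) = 2*F
O = -3/2 (O = -(-1)*(-6)/4 = -⅛*12 = -3/2 ≈ -1.5000)
D(t) = √(-3/2 + t) (D(t) = √(t - 3/2) = √(-3/2 + t))
1/(D(-206) + l(-181)) = 1/(√(-6 + 4*(-206))/2 + 2*(-181)) = 1/(√(-6 - 824)/2 - 362) = 1/(√(-830)/2 - 362) = 1/((I*√830)/2 - 362) = 1/(I*√830/2 - 362) = 1/(-362 + I*√830/2)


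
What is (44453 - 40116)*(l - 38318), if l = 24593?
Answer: -59525325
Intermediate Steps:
(44453 - 40116)*(l - 38318) = (44453 - 40116)*(24593 - 38318) = 4337*(-13725) = -59525325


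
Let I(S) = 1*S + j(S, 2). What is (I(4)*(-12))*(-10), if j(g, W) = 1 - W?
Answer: 360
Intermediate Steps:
I(S) = -1 + S (I(S) = 1*S + (1 - 1*2) = S + (1 - 2) = S - 1 = -1 + S)
(I(4)*(-12))*(-10) = ((-1 + 4)*(-12))*(-10) = (3*(-12))*(-10) = -36*(-10) = 360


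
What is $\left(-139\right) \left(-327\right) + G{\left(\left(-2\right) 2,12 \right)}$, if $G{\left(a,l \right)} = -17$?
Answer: $45436$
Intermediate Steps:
$\left(-139\right) \left(-327\right) + G{\left(\left(-2\right) 2,12 \right)} = \left(-139\right) \left(-327\right) - 17 = 45453 - 17 = 45436$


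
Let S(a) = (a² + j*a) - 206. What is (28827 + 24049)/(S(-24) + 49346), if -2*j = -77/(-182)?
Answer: 343694/323187 ≈ 1.0635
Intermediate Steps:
j = -11/52 (j = -(-77)/(2*(-182)) = -(-77)*(-1)/(2*182) = -½*11/26 = -11/52 ≈ -0.21154)
S(a) = -206 + a² - 11*a/52 (S(a) = (a² - 11*a/52) - 206 = -206 + a² - 11*a/52)
(28827 + 24049)/(S(-24) + 49346) = (28827 + 24049)/((-206 + (-24)² - 11/52*(-24)) + 49346) = 52876/((-206 + 576 + 66/13) + 49346) = 52876/(4876/13 + 49346) = 52876/(646374/13) = 52876*(13/646374) = 343694/323187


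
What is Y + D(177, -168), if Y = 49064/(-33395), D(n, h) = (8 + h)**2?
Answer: 854862936/33395 ≈ 25599.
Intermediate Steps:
Y = -49064/33395 (Y = 49064*(-1/33395) = -49064/33395 ≈ -1.4692)
Y + D(177, -168) = -49064/33395 + (8 - 168)**2 = -49064/33395 + (-160)**2 = -49064/33395 + 25600 = 854862936/33395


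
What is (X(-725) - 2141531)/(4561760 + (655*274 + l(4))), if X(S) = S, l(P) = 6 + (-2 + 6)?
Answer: -267782/592655 ≈ -0.45183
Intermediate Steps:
l(P) = 10 (l(P) = 6 + 4 = 10)
(X(-725) - 2141531)/(4561760 + (655*274 + l(4))) = (-725 - 2141531)/(4561760 + (655*274 + 10)) = -2142256/(4561760 + (179470 + 10)) = -2142256/(4561760 + 179480) = -2142256/4741240 = -2142256*1/4741240 = -267782/592655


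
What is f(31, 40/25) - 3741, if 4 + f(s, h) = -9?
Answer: -3754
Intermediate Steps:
f(s, h) = -13 (f(s, h) = -4 - 9 = -13)
f(31, 40/25) - 3741 = -13 - 3741 = -3754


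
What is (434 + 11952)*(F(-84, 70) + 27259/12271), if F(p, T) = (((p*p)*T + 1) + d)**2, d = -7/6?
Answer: 667415776033126771915/220878 ≈ 3.0216e+15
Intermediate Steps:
d = -7/6 (d = -7*1/6 = -7/6 ≈ -1.1667)
F(p, T) = (-1/6 + T*p**2)**2 (F(p, T) = (((p*p)*T + 1) - 7/6)**2 = ((p**2*T + 1) - 7/6)**2 = ((T*p**2 + 1) - 7/6)**2 = ((1 + T*p**2) - 7/6)**2 = (-1/6 + T*p**2)**2)
(434 + 11952)*(F(-84, 70) + 27259/12271) = (434 + 11952)*((-1 + 6*70*(-84)**2)**2/36 + 27259/12271) = 12386*((-1 + 6*70*7056)**2/36 + 27259*(1/12271)) = 12386*((-1 + 2963520)**2/36 + 27259/12271) = 12386*((1/36)*2963519**2 + 27259/12271) = 12386*((1/36)*8782444863361 + 27259/12271) = 12386*(8782444863361/36 + 27259/12271) = 12386*(107769380919284155/441756) = 667415776033126771915/220878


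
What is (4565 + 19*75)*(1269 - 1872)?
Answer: -3611970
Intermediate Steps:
(4565 + 19*75)*(1269 - 1872) = (4565 + 1425)*(-603) = 5990*(-603) = -3611970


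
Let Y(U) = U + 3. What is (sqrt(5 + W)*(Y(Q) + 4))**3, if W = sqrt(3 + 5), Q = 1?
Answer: 512*(5 + 2*sqrt(2))**(3/2) ≈ 11215.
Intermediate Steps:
Y(U) = 3 + U
W = 2*sqrt(2) (W = sqrt(8) = 2*sqrt(2) ≈ 2.8284)
(sqrt(5 + W)*(Y(Q) + 4))**3 = (sqrt(5 + 2*sqrt(2))*((3 + 1) + 4))**3 = (sqrt(5 + 2*sqrt(2))*(4 + 4))**3 = (sqrt(5 + 2*sqrt(2))*8)**3 = (8*sqrt(5 + 2*sqrt(2)))**3 = 512*(5 + 2*sqrt(2))**(3/2)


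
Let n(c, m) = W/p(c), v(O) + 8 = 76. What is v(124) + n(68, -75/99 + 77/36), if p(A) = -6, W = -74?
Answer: 241/3 ≈ 80.333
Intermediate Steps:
v(O) = 68 (v(O) = -8 + 76 = 68)
n(c, m) = 37/3 (n(c, m) = -74/(-6) = -74*(-⅙) = 37/3)
v(124) + n(68, -75/99 + 77/36) = 68 + 37/3 = 241/3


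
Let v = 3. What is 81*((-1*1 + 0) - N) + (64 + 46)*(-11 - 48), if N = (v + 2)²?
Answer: -8596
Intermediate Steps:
N = 25 (N = (3 + 2)² = 5² = 25)
81*((-1*1 + 0) - N) + (64 + 46)*(-11 - 48) = 81*((-1*1 + 0) - 1*25) + (64 + 46)*(-11 - 48) = 81*((-1 + 0) - 25) + 110*(-59) = 81*(-1 - 25) - 6490 = 81*(-26) - 6490 = -2106 - 6490 = -8596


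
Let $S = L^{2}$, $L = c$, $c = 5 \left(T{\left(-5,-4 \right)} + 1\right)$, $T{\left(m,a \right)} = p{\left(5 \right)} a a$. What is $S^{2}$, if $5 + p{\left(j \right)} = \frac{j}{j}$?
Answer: $9845600625$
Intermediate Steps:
$p{\left(j \right)} = -4$ ($p{\left(j \right)} = -5 + \frac{j}{j} = -5 + 1 = -4$)
$T{\left(m,a \right)} = - 4 a^{2}$ ($T{\left(m,a \right)} = - 4 a a = - 4 a^{2}$)
$c = -315$ ($c = 5 \left(- 4 \left(-4\right)^{2} + 1\right) = 5 \left(\left(-4\right) 16 + 1\right) = 5 \left(-64 + 1\right) = 5 \left(-63\right) = -315$)
$L = -315$
$S = 99225$ ($S = \left(-315\right)^{2} = 99225$)
$S^{2} = 99225^{2} = 9845600625$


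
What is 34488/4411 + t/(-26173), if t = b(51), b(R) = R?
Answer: 902429463/115449103 ≈ 7.8167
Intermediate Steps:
t = 51
34488/4411 + t/(-26173) = 34488/4411 + 51/(-26173) = 34488*(1/4411) + 51*(-1/26173) = 34488/4411 - 51/26173 = 902429463/115449103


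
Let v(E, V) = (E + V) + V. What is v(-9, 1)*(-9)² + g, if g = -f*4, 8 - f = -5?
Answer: -619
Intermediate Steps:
v(E, V) = E + 2*V
f = 13 (f = 8 - 1*(-5) = 8 + 5 = 13)
g = -52 (g = -1*13*4 = -13*4 = -52)
v(-9, 1)*(-9)² + g = (-9 + 2*1)*(-9)² - 52 = (-9 + 2)*81 - 52 = -7*81 - 52 = -567 - 52 = -619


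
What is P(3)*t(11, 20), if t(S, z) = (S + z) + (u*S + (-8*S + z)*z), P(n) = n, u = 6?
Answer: -3789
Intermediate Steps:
t(S, z) = z + 7*S + z*(z - 8*S) (t(S, z) = (S + z) + (6*S + (-8*S + z)*z) = (S + z) + (6*S + (z - 8*S)*z) = (S + z) + (6*S + z*(z - 8*S)) = z + 7*S + z*(z - 8*S))
P(3)*t(11, 20) = 3*(20 + 20² + 7*11 - 8*11*20) = 3*(20 + 400 + 77 - 1760) = 3*(-1263) = -3789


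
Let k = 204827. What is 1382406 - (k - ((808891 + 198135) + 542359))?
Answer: 2726964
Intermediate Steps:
1382406 - (k - ((808891 + 198135) + 542359)) = 1382406 - (204827 - ((808891 + 198135) + 542359)) = 1382406 - (204827 - (1007026 + 542359)) = 1382406 - (204827 - 1*1549385) = 1382406 - (204827 - 1549385) = 1382406 - 1*(-1344558) = 1382406 + 1344558 = 2726964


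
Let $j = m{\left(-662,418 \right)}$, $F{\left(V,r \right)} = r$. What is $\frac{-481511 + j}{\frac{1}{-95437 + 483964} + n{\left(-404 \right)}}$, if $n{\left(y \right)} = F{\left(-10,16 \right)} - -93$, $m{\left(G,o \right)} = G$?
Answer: $- \frac{3985898493}{901052} \approx -4423.6$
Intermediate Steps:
$j = -662$
$n{\left(y \right)} = 109$ ($n{\left(y \right)} = 16 - -93 = 16 + 93 = 109$)
$\frac{-481511 + j}{\frac{1}{-95437 + 483964} + n{\left(-404 \right)}} = \frac{-481511 - 662}{\frac{1}{-95437 + 483964} + 109} = - \frac{482173}{\frac{1}{388527} + 109} = - \frac{482173}{\frac{42349444}{388527}} = \left(-482173\right) \frac{388527}{42349444} = - \frac{3985898493}{901052}$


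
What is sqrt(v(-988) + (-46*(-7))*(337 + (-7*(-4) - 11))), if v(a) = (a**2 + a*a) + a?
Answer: 2*sqrt(516322) ≈ 1437.1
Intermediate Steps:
v(a) = a + 2*a**2 (v(a) = (a**2 + a**2) + a = 2*a**2 + a = a + 2*a**2)
sqrt(v(-988) + (-46*(-7))*(337 + (-7*(-4) - 11))) = sqrt(-988*(1 + 2*(-988)) + (-46*(-7))*(337 + (-7*(-4) - 11))) = sqrt(-988*(1 - 1976) + 322*(337 + (28 - 11))) = sqrt(-988*(-1975) + 322*(337 + 17)) = sqrt(1951300 + 322*354) = sqrt(1951300 + 113988) = sqrt(2065288) = 2*sqrt(516322)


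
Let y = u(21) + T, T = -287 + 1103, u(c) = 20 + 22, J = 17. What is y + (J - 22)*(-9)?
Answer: 903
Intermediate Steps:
u(c) = 42
T = 816
y = 858 (y = 42 + 816 = 858)
y + (J - 22)*(-9) = 858 + (17 - 22)*(-9) = 858 - 5*(-9) = 858 + 45 = 903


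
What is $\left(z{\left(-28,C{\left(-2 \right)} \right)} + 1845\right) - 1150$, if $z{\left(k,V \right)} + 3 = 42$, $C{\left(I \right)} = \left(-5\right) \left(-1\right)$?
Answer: $734$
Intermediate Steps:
$C{\left(I \right)} = 5$
$z{\left(k,V \right)} = 39$ ($z{\left(k,V \right)} = -3 + 42 = 39$)
$\left(z{\left(-28,C{\left(-2 \right)} \right)} + 1845\right) - 1150 = \left(39 + 1845\right) - 1150 = 1884 - 1150 = 734$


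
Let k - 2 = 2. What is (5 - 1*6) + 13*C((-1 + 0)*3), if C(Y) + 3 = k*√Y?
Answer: -40 + 52*I*√3 ≈ -40.0 + 90.067*I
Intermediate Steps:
k = 4 (k = 2 + 2 = 4)
C(Y) = -3 + 4*√Y
(5 - 1*6) + 13*C((-1 + 0)*3) = (5 - 1*6) + 13*(-3 + 4*√((-1 + 0)*3)) = (5 - 6) + 13*(-3 + 4*√(-1*3)) = -1 + 13*(-3 + 4*√(-3)) = -1 + 13*(-3 + 4*(I*√3)) = -1 + 13*(-3 + 4*I*√3) = -1 + (-39 + 52*I*√3) = -40 + 52*I*√3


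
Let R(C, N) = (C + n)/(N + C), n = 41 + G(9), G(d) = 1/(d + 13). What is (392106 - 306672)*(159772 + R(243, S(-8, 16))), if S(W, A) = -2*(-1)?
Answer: 36786911962893/2695 ≈ 1.3650e+10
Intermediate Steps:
S(W, A) = 2
G(d) = 1/(13 + d)
n = 903/22 (n = 41 + 1/(13 + 9) = 41 + 1/22 = 903/22 ≈ 41.045)
R(C, N) = (903/22 + C)/(C + N) (R(C, N) = (C + 903/22)/(N + C) = (903/22 + C)/(C + N))
(392106 - 306672)*(159772 + R(243, S(-8, 16))) = (392106 - 306672)*(159772 + (903/22 + 243)/(243 + 2)) = 85434*(159772 + (6249/22)/245) = 85434*(159772 + (1/245)*(6249/22)) = 85434*(159772 + 6249/5390) = 85434*(861177329/5390) = 36786911962893/2695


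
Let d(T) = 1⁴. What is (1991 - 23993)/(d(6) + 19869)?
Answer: -11001/9935 ≈ -1.1073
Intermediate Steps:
d(T) = 1
(1991 - 23993)/(d(6) + 19869) = (1991 - 23993)/(1 + 19869) = -22002/19870 = -22002*1/19870 = -11001/9935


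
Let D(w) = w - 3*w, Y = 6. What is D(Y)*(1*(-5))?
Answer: 60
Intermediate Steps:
D(w) = -2*w
D(Y)*(1*(-5)) = (-2*6)*(1*(-5)) = -12*(-5) = 60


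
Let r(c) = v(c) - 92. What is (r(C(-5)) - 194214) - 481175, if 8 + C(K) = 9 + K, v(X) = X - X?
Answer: -675481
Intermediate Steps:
v(X) = 0
C(K) = 1 + K (C(K) = -8 + (9 + K) = 1 + K)
r(c) = -92 (r(c) = 0 - 92 = -92)
(r(C(-5)) - 194214) - 481175 = (-92 - 194214) - 481175 = -194306 - 481175 = -675481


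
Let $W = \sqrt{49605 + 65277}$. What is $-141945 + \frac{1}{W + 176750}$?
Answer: $- \frac{2217212668480130}{15620223809} - \frac{\sqrt{114882}}{31240447618} \approx -1.4195 \cdot 10^{5}$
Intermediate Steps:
$W = \sqrt{114882} \approx 338.94$
$-141945 + \frac{1}{W + 176750} = -141945 + \frac{1}{\sqrt{114882} + 176750} = -141945 + \frac{1}{176750 + \sqrt{114882}}$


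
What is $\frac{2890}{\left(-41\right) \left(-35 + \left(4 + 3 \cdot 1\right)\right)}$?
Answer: $\frac{1445}{574} \approx 2.5174$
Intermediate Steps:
$\frac{2890}{\left(-41\right) \left(-35 + \left(4 + 3 \cdot 1\right)\right)} = \frac{2890}{\left(-41\right) \left(-35 + \left(4 + 3\right)\right)} = \frac{2890}{\left(-41\right) \left(-35 + 7\right)} = \frac{2890}{\left(-41\right) \left(-28\right)} = \frac{2890}{1148} = 2890 \cdot \frac{1}{1148} = \frac{1445}{574}$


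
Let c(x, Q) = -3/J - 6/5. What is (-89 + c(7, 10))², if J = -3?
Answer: 198916/25 ≈ 7956.6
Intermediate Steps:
c(x, Q) = -⅕ (c(x, Q) = -3/(-3) - 6/5 = -3*(-⅓) - 6*⅕ = 1 - 6/5 = -⅕)
(-89 + c(7, 10))² = (-89 - ⅕)² = (-446/5)² = 198916/25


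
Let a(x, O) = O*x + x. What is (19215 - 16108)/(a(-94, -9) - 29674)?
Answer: -3107/28922 ≈ -0.10743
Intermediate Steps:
a(x, O) = x + O*x
(19215 - 16108)/(a(-94, -9) - 29674) = (19215 - 16108)/(-94*(1 - 9) - 29674) = 3107/(-94*(-8) - 29674) = 3107/(752 - 29674) = 3107/(-28922) = 3107*(-1/28922) = -3107/28922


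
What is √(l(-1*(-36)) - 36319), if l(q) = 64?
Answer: I*√36255 ≈ 190.41*I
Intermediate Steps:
√(l(-1*(-36)) - 36319) = √(64 - 36319) = √(-36255) = I*√36255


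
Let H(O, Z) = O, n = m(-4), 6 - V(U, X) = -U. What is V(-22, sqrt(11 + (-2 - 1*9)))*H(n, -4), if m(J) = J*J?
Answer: -256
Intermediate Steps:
V(U, X) = 6 + U (V(U, X) = 6 - (-1)*U = 6 + U)
m(J) = J**2
n = 16 (n = (-4)**2 = 16)
V(-22, sqrt(11 + (-2 - 1*9)))*H(n, -4) = (6 - 22)*16 = -16*16 = -256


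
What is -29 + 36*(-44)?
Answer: -1613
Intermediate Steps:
-29 + 36*(-44) = -29 - 1584 = -1613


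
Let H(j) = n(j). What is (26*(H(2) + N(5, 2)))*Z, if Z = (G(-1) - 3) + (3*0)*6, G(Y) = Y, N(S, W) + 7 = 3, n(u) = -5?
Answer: 936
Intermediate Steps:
N(S, W) = -4 (N(S, W) = -7 + 3 = -4)
H(j) = -5
Z = -4 (Z = (-1 - 3) + (3*0)*6 = -4 + 0*6 = -4 + 0 = -4)
(26*(H(2) + N(5, 2)))*Z = (26*(-5 - 4))*(-4) = (26*(-9))*(-4) = -234*(-4) = 936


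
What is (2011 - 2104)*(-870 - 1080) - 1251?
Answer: 180099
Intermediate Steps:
(2011 - 2104)*(-870 - 1080) - 1251 = -93*(-1950) - 1251 = 181350 - 1251 = 180099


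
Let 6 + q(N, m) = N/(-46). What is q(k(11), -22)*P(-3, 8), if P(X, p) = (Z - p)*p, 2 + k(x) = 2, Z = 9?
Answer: -48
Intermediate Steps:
k(x) = 0 (k(x) = -2 + 2 = 0)
q(N, m) = -6 - N/46 (q(N, m) = -6 + N/(-46) = -6 + N*(-1/46) = -6 - N/46)
P(X, p) = p*(9 - p) (P(X, p) = (9 - p)*p = p*(9 - p))
q(k(11), -22)*P(-3, 8) = (-6 - 1/46*0)*(8*(9 - 1*8)) = (-6 + 0)*(8*(9 - 8)) = -48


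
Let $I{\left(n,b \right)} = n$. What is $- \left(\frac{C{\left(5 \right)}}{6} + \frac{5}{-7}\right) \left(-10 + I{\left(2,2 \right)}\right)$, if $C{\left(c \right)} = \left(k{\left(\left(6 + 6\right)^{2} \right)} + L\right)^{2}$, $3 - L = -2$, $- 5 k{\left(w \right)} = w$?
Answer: $\frac{393508}{525} \approx 749.54$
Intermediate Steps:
$k{\left(w \right)} = - \frac{w}{5}$
$L = 5$ ($L = 3 - -2 = 3 + 2 = 5$)
$C{\left(c \right)} = \frac{14161}{25}$ ($C{\left(c \right)} = \left(- \frac{\left(6 + 6\right)^{2}}{5} + 5\right)^{2} = \left(- \frac{12^{2}}{5} + 5\right)^{2} = \left(\left(- \frac{1}{5}\right) 144 + 5\right)^{2} = \left(- \frac{144}{5} + 5\right)^{2} = \left(- \frac{119}{5}\right)^{2} = \frac{14161}{25}$)
$- \left(\frac{C{\left(5 \right)}}{6} + \frac{5}{-7}\right) \left(-10 + I{\left(2,2 \right)}\right) = - \left(\frac{14161}{25 \cdot 6} + \frac{5}{-7}\right) \left(-10 + 2\right) = - \left(\frac{14161}{25} \cdot \frac{1}{6} + 5 \left(- \frac{1}{7}\right)\right) \left(-8\right) = - \left(\frac{14161}{150} - \frac{5}{7}\right) \left(-8\right) = - \frac{98377 \left(-8\right)}{1050} = \left(-1\right) \left(- \frac{393508}{525}\right) = \frac{393508}{525}$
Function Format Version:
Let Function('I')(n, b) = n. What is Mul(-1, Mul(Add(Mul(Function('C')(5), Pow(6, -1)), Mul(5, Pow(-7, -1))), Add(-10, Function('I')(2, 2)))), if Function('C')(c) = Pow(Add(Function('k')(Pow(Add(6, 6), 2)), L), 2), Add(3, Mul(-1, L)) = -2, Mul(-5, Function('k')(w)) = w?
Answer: Rational(393508, 525) ≈ 749.54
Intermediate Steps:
Function('k')(w) = Mul(Rational(-1, 5), w)
L = 5 (L = Add(3, Mul(-1, -2)) = Add(3, 2) = 5)
Function('C')(c) = Rational(14161, 25) (Function('C')(c) = Pow(Add(Mul(Rational(-1, 5), Pow(Add(6, 6), 2)), 5), 2) = Pow(Add(Mul(Rational(-1, 5), Pow(12, 2)), 5), 2) = Pow(Add(Mul(Rational(-1, 5), 144), 5), 2) = Pow(Add(Rational(-144, 5), 5), 2) = Pow(Rational(-119, 5), 2) = Rational(14161, 25))
Mul(-1, Mul(Add(Mul(Function('C')(5), Pow(6, -1)), Mul(5, Pow(-7, -1))), Add(-10, Function('I')(2, 2)))) = Mul(-1, Mul(Add(Mul(Rational(14161, 25), Pow(6, -1)), Mul(5, Pow(-7, -1))), Add(-10, 2))) = Mul(-1, Mul(Add(Mul(Rational(14161, 25), Rational(1, 6)), Mul(5, Rational(-1, 7))), -8)) = Mul(-1, Mul(Add(Rational(14161, 150), Rational(-5, 7)), -8)) = Mul(-1, Mul(Rational(98377, 1050), -8)) = Mul(-1, Rational(-393508, 525)) = Rational(393508, 525)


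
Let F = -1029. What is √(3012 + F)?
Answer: √1983 ≈ 44.531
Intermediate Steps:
√(3012 + F) = √(3012 - 1029) = √1983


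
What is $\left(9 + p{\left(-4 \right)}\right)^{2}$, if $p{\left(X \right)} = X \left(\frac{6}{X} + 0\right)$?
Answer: $225$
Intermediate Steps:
$p{\left(X \right)} = 6$ ($p{\left(X \right)} = X \frac{6}{X} = 6$)
$\left(9 + p{\left(-4 \right)}\right)^{2} = \left(9 + 6\right)^{2} = 15^{2} = 225$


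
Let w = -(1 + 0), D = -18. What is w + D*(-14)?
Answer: 251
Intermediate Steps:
w = -1 (w = -1*1 = -1)
w + D*(-14) = -1 - 18*(-14) = -1 + 252 = 251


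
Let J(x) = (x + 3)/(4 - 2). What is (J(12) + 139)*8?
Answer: 1172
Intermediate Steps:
J(x) = 3/2 + x/2 (J(x) = (3 + x)/2 = (3 + x)*(½) = 3/2 + x/2)
(J(12) + 139)*8 = ((3/2 + (½)*12) + 139)*8 = ((3/2 + 6) + 139)*8 = (15/2 + 139)*8 = (293/2)*8 = 1172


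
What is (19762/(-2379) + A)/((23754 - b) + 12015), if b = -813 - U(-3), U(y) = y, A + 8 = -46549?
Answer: -110778865/87021441 ≈ -1.2730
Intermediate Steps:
A = -46557 (A = -8 - 46549 = -46557)
b = -810 (b = -813 - 1*(-3) = -813 + 3 = -810)
(19762/(-2379) + A)/((23754 - b) + 12015) = (19762/(-2379) - 46557)/((23754 - 1*(-810)) + 12015) = (19762*(-1/2379) - 46557)/((23754 + 810) + 12015) = (-19762/2379 - 46557)/(24564 + 12015) = -110778865/2379/36579 = -110778865/2379*1/36579 = -110778865/87021441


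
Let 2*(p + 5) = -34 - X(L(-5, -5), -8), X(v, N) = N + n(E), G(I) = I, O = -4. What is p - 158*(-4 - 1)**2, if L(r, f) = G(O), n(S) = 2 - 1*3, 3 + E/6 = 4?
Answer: -7935/2 ≈ -3967.5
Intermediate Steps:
E = 6 (E = -18 + 6*4 = -18 + 24 = 6)
n(S) = -1 (n(S) = 2 - 3 = -1)
L(r, f) = -4
X(v, N) = -1 + N (X(v, N) = N - 1 = -1 + N)
p = -35/2 (p = -5 + (-34 - (-1 - 8))/2 = -5 + (-34 - 1*(-9))/2 = -5 + (-34 + 9)/2 = -5 + (1/2)*(-25) = -5 - 25/2 = -35/2 ≈ -17.500)
p - 158*(-4 - 1)**2 = -35/2 - 158*(-4 - 1)**2 = -35/2 - 158*(-5)**2 = -35/2 - 158*25 = -35/2 - 3950 = -7935/2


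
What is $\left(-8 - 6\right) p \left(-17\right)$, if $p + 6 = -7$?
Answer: $-3094$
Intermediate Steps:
$p = -13$ ($p = -6 - 7 = -13$)
$\left(-8 - 6\right) p \left(-17\right) = \left(-8 - 6\right) \left(-13\right) \left(-17\right) = \left(-14\right) \left(-13\right) \left(-17\right) = 182 \left(-17\right) = -3094$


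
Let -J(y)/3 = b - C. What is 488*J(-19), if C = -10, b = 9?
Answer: -27816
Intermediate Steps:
J(y) = -57 (J(y) = -3*(9 - 1*(-10)) = -3*(9 + 10) = -3*19 = -57)
488*J(-19) = 488*(-57) = -27816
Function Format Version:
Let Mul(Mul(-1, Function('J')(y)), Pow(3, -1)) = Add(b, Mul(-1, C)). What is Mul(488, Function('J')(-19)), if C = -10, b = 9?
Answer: -27816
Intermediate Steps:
Function('J')(y) = -57 (Function('J')(y) = Mul(-3, Add(9, Mul(-1, -10))) = Mul(-3, Add(9, 10)) = Mul(-3, 19) = -57)
Mul(488, Function('J')(-19)) = Mul(488, -57) = -27816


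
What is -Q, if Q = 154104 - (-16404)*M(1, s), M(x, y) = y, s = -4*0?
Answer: -154104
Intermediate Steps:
s = 0
Q = 154104 (Q = 154104 - (-16404)*0 = 154104 - 1*0 = 154104 + 0 = 154104)
-Q = -1*154104 = -154104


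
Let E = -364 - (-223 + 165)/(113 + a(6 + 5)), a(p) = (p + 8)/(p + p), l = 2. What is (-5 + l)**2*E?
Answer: -2731632/835 ≈ -3271.4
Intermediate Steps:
a(p) = (8 + p)/(2*p) (a(p) = (8 + p)/((2*p)) = (8 + p)*(1/(2*p)) = (8 + p)/(2*p))
E = -910544/2505 (E = -364 - (-223 + 165)/(113 + (8 + (6 + 5))/(2*(6 + 5))) = -364 - (-58)/(113 + (1/2)*(8 + 11)/11) = -364 - (-58)/(113 + (1/2)*(1/11)*19) = -364 - (-58)/(113 + 19/22) = -364 - (-58)/2505/22 = -364 - (-58)*22/2505 = -364 - 1*(-1276/2505) = -364 + 1276/2505 = -910544/2505 ≈ -363.49)
(-5 + l)**2*E = (-5 + 2)**2*(-910544/2505) = (-3)**2*(-910544/2505) = 9*(-910544/2505) = -2731632/835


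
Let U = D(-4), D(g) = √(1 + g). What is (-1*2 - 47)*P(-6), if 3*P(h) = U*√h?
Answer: 49*√2 ≈ 69.297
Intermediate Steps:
U = I*√3 (U = √(1 - 4) = √(-3) = I*√3 ≈ 1.732*I)
P(h) = I*√3*√h/3 (P(h) = ((I*√3)*√h)/3 = (I*√3*√h)/3 = I*√3*√h/3)
(-1*2 - 47)*P(-6) = (-1*2 - 47)*(I*√3*√(-6)/3) = (-2 - 47)*(I*√3*(I*√6)/3) = -(-49)*√2 = 49*√2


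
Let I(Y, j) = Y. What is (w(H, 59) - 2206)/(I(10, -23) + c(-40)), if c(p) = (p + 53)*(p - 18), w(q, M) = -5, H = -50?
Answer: 737/248 ≈ 2.9718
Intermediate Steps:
c(p) = (-18 + p)*(53 + p) (c(p) = (53 + p)*(-18 + p) = (-18 + p)*(53 + p))
(w(H, 59) - 2206)/(I(10, -23) + c(-40)) = (-5 - 2206)/(10 + (-954 + (-40)² + 35*(-40))) = -2211/(10 + (-954 + 1600 - 1400)) = -2211/(10 - 754) = -2211/(-744) = -2211*(-1/744) = 737/248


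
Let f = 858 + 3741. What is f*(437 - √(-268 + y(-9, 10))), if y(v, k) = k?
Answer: 2009763 - 4599*I*√258 ≈ 2.0098e+6 - 73871.0*I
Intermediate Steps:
f = 4599
f*(437 - √(-268 + y(-9, 10))) = 4599*(437 - √(-268 + 10)) = 4599*(437 - √(-258)) = 4599*(437 - I*√258) = 2009763 - 4599*I*√258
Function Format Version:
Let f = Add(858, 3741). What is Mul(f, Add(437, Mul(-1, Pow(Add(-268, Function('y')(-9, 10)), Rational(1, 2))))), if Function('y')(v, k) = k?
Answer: Add(2009763, Mul(-4599, I, Pow(258, Rational(1, 2)))) ≈ Add(2.0098e+6, Mul(-73871., I))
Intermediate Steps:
f = 4599
Mul(f, Add(437, Mul(-1, Pow(Add(-268, Function('y')(-9, 10)), Rational(1, 2))))) = Mul(4599, Add(437, Mul(-1, Pow(Add(-268, 10), Rational(1, 2))))) = Mul(4599, Add(437, Mul(-1, Pow(-258, Rational(1, 2))))) = Mul(4599, Add(437, Mul(-1, Mul(I, Pow(258, Rational(1, 2)))))) = Mul(4599, Add(437, Mul(-1, I, Pow(258, Rational(1, 2))))) = Add(2009763, Mul(-4599, I, Pow(258, Rational(1, 2))))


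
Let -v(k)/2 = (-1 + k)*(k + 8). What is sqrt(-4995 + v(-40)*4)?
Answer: I*sqrt(15491) ≈ 124.46*I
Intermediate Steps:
v(k) = -2*(-1 + k)*(8 + k) (v(k) = -2*(-1 + k)*(k + 8) = -2*(-1 + k)*(8 + k))
sqrt(-4995 + v(-40)*4) = sqrt(-4995 + (16 - 14*(-40) - 2*(-40)**2)*4) = sqrt(-4995 + (16 + 560 - 2*1600)*4) = sqrt(-4995 + (16 + 560 - 3200)*4) = sqrt(-4995 - 2624*4) = sqrt(-4995 - 10496) = sqrt(-15491) = I*sqrt(15491)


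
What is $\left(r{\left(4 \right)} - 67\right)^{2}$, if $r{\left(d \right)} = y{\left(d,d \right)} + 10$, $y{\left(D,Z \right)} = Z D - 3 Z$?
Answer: $2809$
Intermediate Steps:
$y{\left(D,Z \right)} = - 3 Z + D Z$ ($y{\left(D,Z \right)} = D Z - 3 Z = - 3 Z + D Z$)
$r{\left(d \right)} = 10 + d \left(-3 + d\right)$ ($r{\left(d \right)} = d \left(-3 + d\right) + 10 = 10 + d \left(-3 + d\right)$)
$\left(r{\left(4 \right)} - 67\right)^{2} = \left(\left(10 + 4 \left(-3 + 4\right)\right) - 67\right)^{2} = \left(\left(10 + 4 \cdot 1\right) - 67\right)^{2} = \left(\left(10 + 4\right) - 67\right)^{2} = \left(14 - 67\right)^{2} = \left(-53\right)^{2} = 2809$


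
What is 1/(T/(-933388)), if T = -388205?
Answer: 933388/388205 ≈ 2.4044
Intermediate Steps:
1/(T/(-933388)) = 1/(-388205/(-933388)) = 1/(-388205*(-1/933388)) = 1/(388205/933388) = 933388/388205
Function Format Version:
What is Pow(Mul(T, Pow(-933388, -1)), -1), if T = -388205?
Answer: Rational(933388, 388205) ≈ 2.4044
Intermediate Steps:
Pow(Mul(T, Pow(-933388, -1)), -1) = Pow(Mul(-388205, Pow(-933388, -1)), -1) = Pow(Mul(-388205, Rational(-1, 933388)), -1) = Pow(Rational(388205, 933388), -1) = Rational(933388, 388205)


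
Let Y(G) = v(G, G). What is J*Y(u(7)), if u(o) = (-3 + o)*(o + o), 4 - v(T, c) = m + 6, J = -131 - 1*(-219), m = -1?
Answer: -88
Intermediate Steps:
J = 88 (J = -131 + 219 = 88)
v(T, c) = -1 (v(T, c) = 4 - (-1 + 6) = 4 - 1*5 = 4 - 5 = -1)
u(o) = 2*o*(-3 + o) (u(o) = (-3 + o)*(2*o) = 2*o*(-3 + o))
Y(G) = -1
J*Y(u(7)) = 88*(-1) = -88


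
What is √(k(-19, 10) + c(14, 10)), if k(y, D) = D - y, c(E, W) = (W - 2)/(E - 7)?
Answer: √1477/7 ≈ 5.4902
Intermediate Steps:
c(E, W) = (-2 + W)/(-7 + E)
√(k(-19, 10) + c(14, 10)) = √((10 - 1*(-19)) + (-2 + 10)/(-7 + 14)) = √((10 + 19) + 8/7) = √(29 + (⅐)*8) = √(29 + 8/7) = √(211/7) = √1477/7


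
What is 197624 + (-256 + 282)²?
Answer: 198300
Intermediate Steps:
197624 + (-256 + 282)² = 197624 + 26² = 197624 + 676 = 198300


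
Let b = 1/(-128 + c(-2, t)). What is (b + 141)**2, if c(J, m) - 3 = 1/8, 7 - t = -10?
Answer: 19839004201/998001 ≈ 19879.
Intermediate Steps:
t = 17 (t = 7 - 1*(-10) = 7 + 10 = 17)
c(J, m) = 25/8 (c(J, m) = 3 + 1/8 = 25/8)
b = -8/999 (b = 1/(-128 + 25/8) = 1/(-999/8) = -8/999 ≈ -0.0080080)
(b + 141)**2 = (-8/999 + 141)**2 = (140851/999)**2 = 19839004201/998001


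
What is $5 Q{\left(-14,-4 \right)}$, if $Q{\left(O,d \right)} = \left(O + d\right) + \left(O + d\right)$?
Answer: $-180$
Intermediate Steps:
$Q{\left(O,d \right)} = 2 O + 2 d$
$5 Q{\left(-14,-4 \right)} = 5 \left(2 \left(-14\right) + 2 \left(-4\right)\right) = 5 \left(-28 - 8\right) = 5 \left(-36\right) = -180$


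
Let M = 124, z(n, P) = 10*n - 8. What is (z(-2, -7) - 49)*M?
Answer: -9548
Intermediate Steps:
z(n, P) = -8 + 10*n
(z(-2, -7) - 49)*M = ((-8 + 10*(-2)) - 49)*124 = ((-8 - 20) - 49)*124 = (-28 - 49)*124 = -77*124 = -9548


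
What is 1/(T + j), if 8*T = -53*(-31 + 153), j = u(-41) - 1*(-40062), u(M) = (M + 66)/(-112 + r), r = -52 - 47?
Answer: 844/33130065 ≈ 2.5475e-5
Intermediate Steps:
r = -99
u(M) = -66/211 - M/211 (u(M) = (M + 66)/(-112 - 99) = (66 + M)/(-211) = (66 + M)*(-1/211) = -66/211 - M/211)
j = 8453057/211 (j = (-66/211 - 1/211*(-41)) - 1*(-40062) = (-66/211 + 41/211) + 40062 = -25/211 + 40062 = 8453057/211 ≈ 40062.)
T = -3233/4 (T = (-53*(-31 + 153))/8 = (-53*122)/8 = (1/8)*(-6466) = -3233/4 ≈ -808.25)
1/(T + j) = 1/(-3233/4 + 8453057/211) = 1/(33130065/844) = 844/33130065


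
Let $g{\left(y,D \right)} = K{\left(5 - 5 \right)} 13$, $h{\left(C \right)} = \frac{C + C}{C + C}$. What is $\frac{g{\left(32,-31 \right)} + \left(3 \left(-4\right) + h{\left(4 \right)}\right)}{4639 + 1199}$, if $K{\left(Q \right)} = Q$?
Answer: $- \frac{11}{5838} \approx -0.0018842$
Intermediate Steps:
$h{\left(C \right)} = 1$ ($h{\left(C \right)} = \frac{2 C}{2 C} = 2 C \frac{1}{2 C} = 1$)
$g{\left(y,D \right)} = 0$ ($g{\left(y,D \right)} = \left(5 - 5\right) 13 = 0 \cdot 13 = 0$)
$\frac{g{\left(32,-31 \right)} + \left(3 \left(-4\right) + h{\left(4 \right)}\right)}{4639 + 1199} = \frac{0 + \left(3 \left(-4\right) + 1\right)}{4639 + 1199} = \frac{0 + \left(-12 + 1\right)}{5838} = \left(0 - 11\right) \frac{1}{5838} = \left(-11\right) \frac{1}{5838} = - \frac{11}{5838}$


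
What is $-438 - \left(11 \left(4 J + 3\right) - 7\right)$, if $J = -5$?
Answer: $-244$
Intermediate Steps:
$-438 - \left(11 \left(4 J + 3\right) - 7\right) = -438 - \left(11 \left(4 \left(-5\right) + 3\right) - 7\right) = -438 - \left(11 \left(-20 + 3\right) - 7\right) = -438 - \left(11 \left(-17\right) - 7\right) = -438 - \left(-187 - 7\right) = -438 - -194 = -438 + 194 = -244$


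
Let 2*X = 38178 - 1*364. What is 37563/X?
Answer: 37563/18907 ≈ 1.9867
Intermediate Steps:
X = 18907 (X = (38178 - 1*364)/2 = (38178 - 364)/2 = (1/2)*37814 = 18907)
37563/X = 37563/18907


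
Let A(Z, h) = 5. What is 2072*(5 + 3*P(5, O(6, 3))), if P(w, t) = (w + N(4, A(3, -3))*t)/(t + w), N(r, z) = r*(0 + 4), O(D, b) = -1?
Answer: -6734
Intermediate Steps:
N(r, z) = 4*r (N(r, z) = r*4 = 4*r)
P(w, t) = (w + 16*t)/(t + w) (P(w, t) = (w + (4*4)*t)/(t + w) = (w + 16*t)/(t + w))
2072*(5 + 3*P(5, O(6, 3))) = 2072*(5 + 3*((5 + 16*(-1))/(-1 + 5))) = 2072*(5 + 3*((5 - 16)/4)) = 2072*(5 + 3*((1/4)*(-11))) = 2072*(5 + 3*(-11/4)) = 2072*(5 - 33/4) = 2072*(-13/4) = -6734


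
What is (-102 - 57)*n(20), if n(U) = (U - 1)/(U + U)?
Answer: -3021/40 ≈ -75.525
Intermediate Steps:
n(U) = (-1 + U)/(2*U) (n(U) = (-1 + U)/((2*U)) = (-1 + U)*(1/(2*U)) = (-1 + U)/(2*U))
(-102 - 57)*n(20) = (-102 - 57)*((½)*(-1 + 20)/20) = -159*19/(2*20) = -159*19/40 = -3021/40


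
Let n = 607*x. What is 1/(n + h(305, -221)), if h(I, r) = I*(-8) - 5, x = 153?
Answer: 1/90426 ≈ 1.1059e-5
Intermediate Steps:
n = 92871 (n = 607*153 = 92871)
h(I, r) = -5 - 8*I (h(I, r) = -8*I - 5 = -5 - 8*I)
1/(n + h(305, -221)) = 1/(92871 + (-5 - 8*305)) = 1/(92871 + (-5 - 2440)) = 1/(92871 - 2445) = 1/90426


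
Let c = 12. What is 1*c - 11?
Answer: 1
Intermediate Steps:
1*c - 11 = 1*12 - 11 = 12 - 11 = 1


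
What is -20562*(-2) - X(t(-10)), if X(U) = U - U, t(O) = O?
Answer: 41124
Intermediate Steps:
X(U) = 0
-20562*(-2) - X(t(-10)) = -20562*(-2) - 1*0 = -3427*(-12) + 0 = 41124 + 0 = 41124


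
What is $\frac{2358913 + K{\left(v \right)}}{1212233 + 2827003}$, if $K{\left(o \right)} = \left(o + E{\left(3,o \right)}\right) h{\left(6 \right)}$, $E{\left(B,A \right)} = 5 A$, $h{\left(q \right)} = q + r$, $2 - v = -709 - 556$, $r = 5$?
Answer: $\frac{2442535}{4039236} \approx 0.6047$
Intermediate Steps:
$v = 1267$ ($v = 2 - \left(-709 - 556\right) = 2 - -1265 = 2 + 1265 = 1267$)
$h{\left(q \right)} = 5 + q$ ($h{\left(q \right)} = q + 5 = 5 + q$)
$K{\left(o \right)} = 66 o$ ($K{\left(o \right)} = \left(o + 5 o\right) \left(5 + 6\right) = 6 o 11 = 66 o$)
$\frac{2358913 + K{\left(v \right)}}{1212233 + 2827003} = \frac{2358913 + 66 \cdot 1267}{1212233 + 2827003} = \frac{2358913 + 83622}{4039236} = 2442535 \cdot \frac{1}{4039236} = \frac{2442535}{4039236}$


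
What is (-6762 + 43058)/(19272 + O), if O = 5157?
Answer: 36296/24429 ≈ 1.4858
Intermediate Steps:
(-6762 + 43058)/(19272 + O) = (-6762 + 43058)/(19272 + 5157) = 36296/24429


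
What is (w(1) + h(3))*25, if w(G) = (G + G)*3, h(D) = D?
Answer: 225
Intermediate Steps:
w(G) = 6*G (w(G) = (2*G)*3 = 6*G)
(w(1) + h(3))*25 = (6*1 + 3)*25 = (6 + 3)*25 = 9*25 = 225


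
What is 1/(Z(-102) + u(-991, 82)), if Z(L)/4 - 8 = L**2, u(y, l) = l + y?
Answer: 1/40739 ≈ 2.4546e-5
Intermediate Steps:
Z(L) = 32 + 4*L**2
1/(Z(-102) + u(-991, 82)) = 1/((32 + 4*(-102)**2) + (82 - 991)) = 1/((32 + 4*10404) - 909) = 1/((32 + 41616) - 909) = 1/(41648 - 909) = 1/40739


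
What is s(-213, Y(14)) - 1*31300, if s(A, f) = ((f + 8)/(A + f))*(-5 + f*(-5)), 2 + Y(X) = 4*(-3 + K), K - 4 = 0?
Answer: -6604150/211 ≈ -31299.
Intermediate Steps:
K = 4 (K = 4 + 0 = 4)
Y(X) = 2 (Y(X) = -2 + 4*(-3 + 4) = -2 + 4*1 = -2 + 4 = 2)
s(A, f) = (-5 - 5*f)*(8 + f)/(A + f) (s(A, f) = ((8 + f)/(A + f))*(-5 - 5*f) = (-5 - 5*f)*(8 + f)/(A + f))
s(-213, Y(14)) - 1*31300 = 5*(-8 - 1*2² - 9*2)/(-213 + 2) - 1*31300 = 5*(-8 - 1*4 - 18)/(-211) - 31300 = 5*(-1/211)*(-8 - 4 - 18) - 31300 = 5*(-1/211)*(-30) - 31300 = 150/211 - 31300 = -6604150/211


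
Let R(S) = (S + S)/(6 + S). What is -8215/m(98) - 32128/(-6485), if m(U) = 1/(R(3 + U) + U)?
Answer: -569392013504/693895 ≈ -8.2057e+5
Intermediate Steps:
R(S) = 2*S/(6 + S) (R(S) = (2*S)/(6 + S) = 2*S/(6 + S))
m(U) = 1/(U + 2*(3 + U)/(9 + U)) (m(U) = 1/(2*(3 + U)/(6 + (3 + U)) + U) = 1/(2*(3 + U)/(9 + U) + U) = 1/(U + 2*(3 + U)/(9 + U)))
-8215/m(98) - 32128/(-6485) = -8215*(6 + 98² + 11*98)/(9 + 98) - 32128/(-6485) = -8215/(107/(6 + 9604 + 1078)) - 32128*(-1/6485) = -8215/(107/10688) + 32128/6485 = -8215/((1/10688)*107) + 32128/6485 = -8215/107/10688 + 32128/6485 = -8215*10688/107 + 32128/6485 = -87801920/107 + 32128/6485 = -569392013504/693895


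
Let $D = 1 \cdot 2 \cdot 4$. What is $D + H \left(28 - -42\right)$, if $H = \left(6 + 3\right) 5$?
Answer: $3158$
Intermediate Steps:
$H = 45$ ($H = 9 \cdot 5 = 45$)
$D = 8$ ($D = 2 \cdot 4 = 8$)
$D + H \left(28 - -42\right) = 8 + 45 \left(28 - -42\right) = 8 + 45 \left(28 + 42\right) = 8 + 45 \cdot 70 = 8 + 3150 = 3158$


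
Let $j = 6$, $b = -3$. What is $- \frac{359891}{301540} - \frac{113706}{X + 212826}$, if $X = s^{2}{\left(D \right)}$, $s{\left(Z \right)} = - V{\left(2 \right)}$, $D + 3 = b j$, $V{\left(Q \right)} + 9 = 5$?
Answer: $- \frac{55443413731}{32090188340} \approx -1.7277$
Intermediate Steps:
$V{\left(Q \right)} = -4$ ($V{\left(Q \right)} = -9 + 5 = -4$)
$D = -21$ ($D = -3 - 18 = -21$)
$s{\left(Z \right)} = 4$ ($s{\left(Z \right)} = \left(-1\right) \left(-4\right) = 4$)
$X = 16$ ($X = 4^{2} = 16$)
$- \frac{359891}{301540} - \frac{113706}{X + 212826} = - \frac{359891}{301540} - \frac{113706}{16 + 212826} = \left(-359891\right) \frac{1}{301540} - \frac{113706}{212842} = - \frac{359891}{301540} - \frac{56853}{106421} = - \frac{55443413731}{32090188340}$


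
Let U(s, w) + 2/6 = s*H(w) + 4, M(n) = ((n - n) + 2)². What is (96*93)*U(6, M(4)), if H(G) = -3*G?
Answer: -610080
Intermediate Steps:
M(n) = 4 (M(n) = (0 + 2)² = 2² = 4)
U(s, w) = 11/3 - 3*s*w (U(s, w) = -⅓ + (s*(-3*w) + 4) = -⅓ + (-3*s*w + 4) = -⅓ + (4 - 3*s*w) = 11/3 - 3*s*w)
(96*93)*U(6, M(4)) = (96*93)*(11/3 - 3*6*4) = 8928*(11/3 - 72) = 8928*(-205/3) = -610080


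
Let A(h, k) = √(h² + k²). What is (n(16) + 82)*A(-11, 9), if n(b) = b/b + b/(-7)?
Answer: 565*√202/7 ≈ 1147.2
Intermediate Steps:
n(b) = 1 - b/7 (n(b) = 1 + b*(-⅐) = 1 - b/7)
(n(16) + 82)*A(-11, 9) = ((1 - ⅐*16) + 82)*√((-11)² + 9²) = ((1 - 16/7) + 82)*√(121 + 81) = (-9/7 + 82)*√202 = 565*√202/7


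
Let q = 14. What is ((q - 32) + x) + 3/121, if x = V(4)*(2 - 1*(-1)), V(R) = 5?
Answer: -360/121 ≈ -2.9752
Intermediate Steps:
x = 15 (x = 5*(2 - 1*(-1)) = 5*(2 + 1) = 5*3 = 15)
((q - 32) + x) + 3/121 = ((14 - 32) + 15) + 3/121 = (-18 + 15) + 3*(1/121) = -3 + 3/121 = -360/121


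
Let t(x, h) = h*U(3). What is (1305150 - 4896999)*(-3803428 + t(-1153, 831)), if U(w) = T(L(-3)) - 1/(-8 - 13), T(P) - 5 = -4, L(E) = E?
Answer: 95607484680798/7 ≈ 1.3658e+13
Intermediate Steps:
T(P) = 1 (T(P) = 5 - 4 = 1)
U(w) = 22/21 (U(w) = 1 - 1/(-8 - 13) = 1 - 1/(-21) = 1 - 1*(-1/21) = 1 + 1/21 = 22/21)
t(x, h) = 22*h/21 (t(x, h) = h*(22/21) = 22*h/21)
(1305150 - 4896999)*(-3803428 + t(-1153, 831)) = (1305150 - 4896999)*(-3803428 + (22/21)*831) = -3591849*(-3803428 + 6094/7) = -3591849*(-26617902/7) = 95607484680798/7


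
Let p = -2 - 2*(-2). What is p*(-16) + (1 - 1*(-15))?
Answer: -16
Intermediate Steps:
p = 2 (p = -2 + 4 = 2)
p*(-16) + (1 - 1*(-15)) = 2*(-16) + (1 - 1*(-15)) = -32 + (1 + 15) = -32 + 16 = -16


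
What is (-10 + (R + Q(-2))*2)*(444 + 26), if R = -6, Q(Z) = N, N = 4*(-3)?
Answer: -21620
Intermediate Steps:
N = -12
Q(Z) = -12
(-10 + (R + Q(-2))*2)*(444 + 26) = (-10 + (-6 - 12)*2)*(444 + 26) = (-10 - 18*2)*470 = (-10 - 36)*470 = -46*470 = -21620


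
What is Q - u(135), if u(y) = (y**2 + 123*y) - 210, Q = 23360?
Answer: -11260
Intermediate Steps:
u(y) = -210 + y**2 + 123*y
Q - u(135) = 23360 - (-210 + 135**2 + 123*135) = 23360 - (-210 + 18225 + 16605) = 23360 - 1*34620 = 23360 - 34620 = -11260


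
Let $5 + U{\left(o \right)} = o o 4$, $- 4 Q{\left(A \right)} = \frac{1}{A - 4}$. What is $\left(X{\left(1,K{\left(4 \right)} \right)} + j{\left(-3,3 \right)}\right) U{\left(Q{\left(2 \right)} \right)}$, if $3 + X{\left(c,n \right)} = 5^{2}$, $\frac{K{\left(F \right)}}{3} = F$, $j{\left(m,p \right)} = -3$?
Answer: $- \frac{1501}{16} \approx -93.813$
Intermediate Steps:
$Q{\left(A \right)} = - \frac{1}{4 \left(-4 + A\right)}$ ($Q{\left(A \right)} = - \frac{1}{4 \left(A - 4\right)} = - \frac{1}{4 \left(-4 + A\right)}$)
$K{\left(F \right)} = 3 F$
$U{\left(o \right)} = -5 + 4 o^{2}$ ($U{\left(o \right)} = -5 + o o 4 = -5 + o^{2} \cdot 4 = -5 + 4 o^{2}$)
$X{\left(c,n \right)} = 22$ ($X{\left(c,n \right)} = -3 + 5^{2} = -3 + 25 = 22$)
$\left(X{\left(1,K{\left(4 \right)} \right)} + j{\left(-3,3 \right)}\right) U{\left(Q{\left(2 \right)} \right)} = \left(22 - 3\right) \left(-5 + 4 \left(- \frac{1}{-16 + 4 \cdot 2}\right)^{2}\right) = 19 \left(-5 + 4 \left(- \frac{1}{-16 + 8}\right)^{2}\right) = 19 \left(-5 + 4 \left(- \frac{1}{-8}\right)^{2}\right) = 19 \left(-5 + 4 \left(\left(-1\right) \left(- \frac{1}{8}\right)\right)^{2}\right) = 19 \left(-5 + \frac{4}{64}\right) = 19 \left(-5 + 4 \cdot \frac{1}{64}\right) = 19 \left(-5 + \frac{1}{16}\right) = 19 \left(- \frac{79}{16}\right) = - \frac{1501}{16}$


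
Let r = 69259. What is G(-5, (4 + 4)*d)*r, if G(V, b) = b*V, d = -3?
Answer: 8311080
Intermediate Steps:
G(V, b) = V*b
G(-5, (4 + 4)*d)*r = -5*(4 + 4)*(-3)*69259 = -40*(-3)*69259 = -5*(-24)*69259 = 120*69259 = 8311080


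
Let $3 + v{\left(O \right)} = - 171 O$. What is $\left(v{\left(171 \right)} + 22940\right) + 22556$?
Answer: $16252$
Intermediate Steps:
$v{\left(O \right)} = -3 - 171 O$
$\left(v{\left(171 \right)} + 22940\right) + 22556 = \left(\left(-3 - 29241\right) + 22940\right) + 22556 = \left(-29244 + 22940\right) + 22556 = -6304 + 22556 = 16252$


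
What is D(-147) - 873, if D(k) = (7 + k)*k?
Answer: 19707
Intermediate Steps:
D(k) = k*(7 + k)
D(-147) - 873 = -147*(7 - 147) - 873 = -147*(-140) - 873 = 20580 - 873 = 19707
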